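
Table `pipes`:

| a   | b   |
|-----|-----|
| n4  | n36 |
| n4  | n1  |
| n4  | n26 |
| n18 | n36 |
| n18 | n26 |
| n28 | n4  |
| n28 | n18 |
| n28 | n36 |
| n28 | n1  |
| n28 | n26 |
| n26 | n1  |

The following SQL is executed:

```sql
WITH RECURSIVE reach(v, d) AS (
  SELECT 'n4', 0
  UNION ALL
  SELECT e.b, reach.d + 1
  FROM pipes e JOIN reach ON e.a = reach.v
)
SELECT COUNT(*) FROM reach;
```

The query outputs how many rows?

Base: (n4, d=0).
Iteration 1: edges from {n4} -> (n1, d=1), (n26, d=1), (n36, d=1).
Iteration 2: edges from {n1,n26,n36} -> (n1, d=2).
Iteration 3: no outgoing edges from {n1}; recursion stops.
Total rows emitted: 5.

5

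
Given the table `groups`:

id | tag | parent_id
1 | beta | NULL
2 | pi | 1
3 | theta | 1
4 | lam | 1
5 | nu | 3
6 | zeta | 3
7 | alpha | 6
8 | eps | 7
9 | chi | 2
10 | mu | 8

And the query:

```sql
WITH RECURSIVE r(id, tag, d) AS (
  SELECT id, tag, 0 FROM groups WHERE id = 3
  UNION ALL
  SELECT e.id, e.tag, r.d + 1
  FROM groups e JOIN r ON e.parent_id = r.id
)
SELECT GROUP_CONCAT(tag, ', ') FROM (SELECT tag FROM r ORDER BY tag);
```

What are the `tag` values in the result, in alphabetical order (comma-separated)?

Base: id=3 (theta) at d 0.
Iteration 1: rows with parent_id in {3} -> nu (id 5, d 1), zeta (id 6, d 1).
Iteration 2: rows with parent_id in {5,6} -> alpha (id 7, d 2).
Iteration 3: rows with parent_id in {7} -> eps (id 8, d 3).
Iteration 4: rows with parent_id in {8} -> mu (id 10, d 4).
Iteration 5: no rows with parent_id in {10}; recursion stops.

alpha, eps, mu, nu, theta, zeta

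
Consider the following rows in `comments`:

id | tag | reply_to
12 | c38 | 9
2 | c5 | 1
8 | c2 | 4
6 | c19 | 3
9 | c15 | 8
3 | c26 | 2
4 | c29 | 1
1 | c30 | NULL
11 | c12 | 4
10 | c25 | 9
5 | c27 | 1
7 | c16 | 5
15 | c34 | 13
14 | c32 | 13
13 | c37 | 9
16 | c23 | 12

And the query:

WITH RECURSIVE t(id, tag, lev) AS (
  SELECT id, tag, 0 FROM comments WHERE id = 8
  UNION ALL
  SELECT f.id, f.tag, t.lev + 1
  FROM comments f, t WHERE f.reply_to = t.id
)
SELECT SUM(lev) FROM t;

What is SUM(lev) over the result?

Base: id=8 (c2) at lev 0.
Iteration 1: rows with reply_to in {8} -> c15 (id 9, lev 1).
Iteration 2: rows with reply_to in {9} -> c25 (id 10, lev 2), c38 (id 12, lev 2), c37 (id 13, lev 2).
Iteration 3: rows with reply_to in {10,12,13} -> c32 (id 14, lev 3), c34 (id 15, lev 3), c23 (id 16, lev 3).
Iteration 4: no rows with reply_to in {14,15,16}; recursion stops.
SUM(lev) = 0 + 1 + 2 + 2 + 2 + 3 + 3 + 3 = 16.

16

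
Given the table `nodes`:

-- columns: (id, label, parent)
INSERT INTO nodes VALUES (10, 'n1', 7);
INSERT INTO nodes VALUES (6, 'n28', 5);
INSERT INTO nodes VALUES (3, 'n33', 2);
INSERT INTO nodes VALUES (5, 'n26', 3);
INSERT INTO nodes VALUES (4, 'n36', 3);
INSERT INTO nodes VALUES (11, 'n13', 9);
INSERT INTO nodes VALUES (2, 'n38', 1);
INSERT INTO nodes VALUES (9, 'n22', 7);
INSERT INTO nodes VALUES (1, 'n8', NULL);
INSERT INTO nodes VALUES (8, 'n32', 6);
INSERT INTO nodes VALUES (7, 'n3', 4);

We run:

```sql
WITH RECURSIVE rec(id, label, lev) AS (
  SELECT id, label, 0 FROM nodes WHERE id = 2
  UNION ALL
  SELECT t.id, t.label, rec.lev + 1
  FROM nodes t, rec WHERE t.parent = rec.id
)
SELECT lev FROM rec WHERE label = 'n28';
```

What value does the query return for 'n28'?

3

Base: id=2 (n38) at lev 0.
Iteration 1: rows with parent in {2} -> n33 (id 3, lev 1).
Iteration 2: rows with parent in {3} -> n36 (id 4, lev 2), n26 (id 5, lev 2).
Iteration 3: rows with parent in {4,5} -> n28 (id 6, lev 3), n3 (id 7, lev 3).
Iteration 4: rows with parent in {6,7} -> n32 (id 8, lev 4), n22 (id 9, lev 4), n1 (id 10, lev 4).
Iteration 5: rows with parent in {8,9,10} -> n13 (id 11, lev 5).
Iteration 6: no rows with parent in {11}; recursion stops.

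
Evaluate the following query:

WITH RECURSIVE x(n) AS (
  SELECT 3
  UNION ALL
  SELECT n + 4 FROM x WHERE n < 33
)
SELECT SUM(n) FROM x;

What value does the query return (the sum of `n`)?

171

Base: n=3.
Iteration 1: 3 < 33 holds -> n = 3 + 4 = 7.
Iteration 2: 7 < 33 holds -> n = 7 + 4 = 11.
Iteration 3: 11 < 33 holds -> n = 11 + 4 = 15.
Iteration 4: 15 < 33 holds -> n = 15 + 4 = 19.
Iteration 5: 19 < 33 holds -> n = 19 + 4 = 23.
Iteration 6: 23 < 33 holds -> n = 23 + 4 = 27.
Iteration 7: 27 < 33 holds -> n = 27 + 4 = 31.
Iteration 8: 31 < 33 holds -> n = 31 + 4 = 35.
Iteration 9: 35 < 33 fails; recursion stops.
SUM(n) = 3 + 7 + 11 + 15 + 19 + 23 + 27 + 31 + 35 = 171.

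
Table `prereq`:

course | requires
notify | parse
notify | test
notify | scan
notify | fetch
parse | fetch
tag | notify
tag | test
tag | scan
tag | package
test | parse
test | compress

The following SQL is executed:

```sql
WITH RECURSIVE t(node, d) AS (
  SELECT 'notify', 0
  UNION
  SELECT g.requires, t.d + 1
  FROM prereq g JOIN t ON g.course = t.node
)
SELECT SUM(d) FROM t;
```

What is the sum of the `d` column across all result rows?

13

Base: (notify, d=0).
Iteration 1: edges from {notify} -> (fetch, d=1), (parse, d=1), (scan, d=1), (test, d=1).
Iteration 2: edges from {fetch,parse,scan,test} -> (compress, d=2), (fetch, d=2), (parse, d=2).
Iteration 3: edges from {compress,fetch,parse} -> (fetch, d=3).
Iteration 4: no outgoing edges from {fetch}; recursion stops.
SUM(d) = 0 + 1 + 1 + 1 + 1 + 2 + 2 + 2 + 3 = 13.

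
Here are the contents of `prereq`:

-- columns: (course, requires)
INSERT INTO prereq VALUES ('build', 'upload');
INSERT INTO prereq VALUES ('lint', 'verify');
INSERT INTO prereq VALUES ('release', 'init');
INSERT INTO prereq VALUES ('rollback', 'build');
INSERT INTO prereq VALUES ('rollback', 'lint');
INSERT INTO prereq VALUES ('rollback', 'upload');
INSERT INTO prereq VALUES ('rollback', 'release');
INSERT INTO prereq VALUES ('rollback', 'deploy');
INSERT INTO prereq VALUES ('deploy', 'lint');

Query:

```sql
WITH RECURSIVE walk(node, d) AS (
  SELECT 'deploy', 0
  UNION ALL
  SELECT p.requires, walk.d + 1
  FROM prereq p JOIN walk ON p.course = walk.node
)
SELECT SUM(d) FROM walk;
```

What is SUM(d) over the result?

3

Base: (deploy, d=0).
Iteration 1: edges from {deploy} -> (lint, d=1).
Iteration 2: edges from {lint} -> (verify, d=2).
Iteration 3: no outgoing edges from {verify}; recursion stops.
SUM(d) = 0 + 1 + 2 = 3.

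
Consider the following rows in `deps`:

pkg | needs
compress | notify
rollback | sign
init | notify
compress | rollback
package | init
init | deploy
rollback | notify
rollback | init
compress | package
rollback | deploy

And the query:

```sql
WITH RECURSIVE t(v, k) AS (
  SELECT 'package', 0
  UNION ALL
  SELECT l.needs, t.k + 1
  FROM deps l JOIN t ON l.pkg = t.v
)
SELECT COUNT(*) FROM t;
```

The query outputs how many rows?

Base: (package, k=0).
Iteration 1: edges from {package} -> (init, k=1).
Iteration 2: edges from {init} -> (deploy, k=2), (notify, k=2).
Iteration 3: no outgoing edges from {deploy,notify}; recursion stops.
Total rows emitted: 4.

4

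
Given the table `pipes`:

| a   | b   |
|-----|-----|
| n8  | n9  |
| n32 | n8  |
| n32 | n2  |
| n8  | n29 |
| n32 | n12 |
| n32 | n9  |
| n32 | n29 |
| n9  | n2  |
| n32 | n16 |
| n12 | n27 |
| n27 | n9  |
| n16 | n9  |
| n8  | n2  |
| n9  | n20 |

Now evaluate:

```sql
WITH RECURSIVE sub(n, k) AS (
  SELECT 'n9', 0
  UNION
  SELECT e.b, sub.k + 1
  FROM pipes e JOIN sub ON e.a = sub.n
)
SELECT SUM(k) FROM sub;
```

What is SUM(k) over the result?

2

Base: (n9, k=0).
Iteration 1: edges from {n9} -> (n2, k=1), (n20, k=1).
Iteration 2: no outgoing edges from {n2,n20}; recursion stops.
SUM(k) = 0 + 1 + 1 = 2.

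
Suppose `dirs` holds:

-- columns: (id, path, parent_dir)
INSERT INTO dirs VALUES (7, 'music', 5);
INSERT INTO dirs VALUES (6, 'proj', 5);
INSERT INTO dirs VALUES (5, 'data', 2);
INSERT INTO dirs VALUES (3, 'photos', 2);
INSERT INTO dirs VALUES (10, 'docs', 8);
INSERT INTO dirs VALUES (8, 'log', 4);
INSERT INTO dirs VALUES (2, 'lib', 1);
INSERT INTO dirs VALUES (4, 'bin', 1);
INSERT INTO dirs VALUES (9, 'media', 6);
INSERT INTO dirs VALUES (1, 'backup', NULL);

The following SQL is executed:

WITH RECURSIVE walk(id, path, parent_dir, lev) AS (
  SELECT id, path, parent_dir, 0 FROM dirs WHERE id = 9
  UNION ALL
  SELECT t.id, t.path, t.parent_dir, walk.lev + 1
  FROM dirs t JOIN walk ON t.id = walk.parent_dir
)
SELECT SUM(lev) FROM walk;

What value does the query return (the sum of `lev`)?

10

Base: id=9 (media), parent_dir=6, lev 0.
Iteration 1: join on id=6 -> proj (id 6, parent_dir=5, lev 1).
Iteration 2: join on id=5 -> data (id 5, parent_dir=2, lev 2).
Iteration 3: join on id=2 -> lib (id 2, parent_dir=1, lev 3).
Iteration 4: join on id=1 -> backup (id 1, parent_dir=NULL, lev 4).
Iteration 5: parent_dir is NULL; no match; recursion stops.
SUM(lev) = 0 + 1 + 2 + 3 + 4 = 10.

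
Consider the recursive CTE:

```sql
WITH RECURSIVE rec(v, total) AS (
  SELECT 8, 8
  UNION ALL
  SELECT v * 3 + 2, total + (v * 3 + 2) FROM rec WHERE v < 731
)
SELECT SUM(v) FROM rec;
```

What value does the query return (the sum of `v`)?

3270

Base: v=8, total=8.
Iteration 1: 8 < 731 holds -> v = 8 * 3 + 2 = 26, total = 8 + 26 = 34.
Iteration 2: 26 < 731 holds -> v = 26 * 3 + 2 = 80, total = 34 + 80 = 114.
Iteration 3: 80 < 731 holds -> v = 80 * 3 + 2 = 242, total = 114 + 242 = 356.
Iteration 4: 242 < 731 holds -> v = 242 * 3 + 2 = 728, total = 356 + 728 = 1084.
Iteration 5: 728 < 731 holds -> v = 728 * 3 + 2 = 2186, total = 1084 + 2186 = 3270.
Iteration 6: 2186 < 731 fails; recursion stops.
SUM(v) = 8 + 26 + 80 + 242 + 728 + 2186 = 3270.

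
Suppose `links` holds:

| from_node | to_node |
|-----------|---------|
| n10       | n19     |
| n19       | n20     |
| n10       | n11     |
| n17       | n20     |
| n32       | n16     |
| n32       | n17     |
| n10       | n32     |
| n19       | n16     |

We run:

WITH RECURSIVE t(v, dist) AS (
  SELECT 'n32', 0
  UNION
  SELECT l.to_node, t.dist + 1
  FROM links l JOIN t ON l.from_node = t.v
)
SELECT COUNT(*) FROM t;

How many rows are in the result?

Base: (n32, dist=0).
Iteration 1: edges from {n32} -> (n16, dist=1), (n17, dist=1).
Iteration 2: edges from {n16,n17} -> (n20, dist=2).
Iteration 3: no outgoing edges from {n20}; recursion stops.
Total rows emitted: 4.

4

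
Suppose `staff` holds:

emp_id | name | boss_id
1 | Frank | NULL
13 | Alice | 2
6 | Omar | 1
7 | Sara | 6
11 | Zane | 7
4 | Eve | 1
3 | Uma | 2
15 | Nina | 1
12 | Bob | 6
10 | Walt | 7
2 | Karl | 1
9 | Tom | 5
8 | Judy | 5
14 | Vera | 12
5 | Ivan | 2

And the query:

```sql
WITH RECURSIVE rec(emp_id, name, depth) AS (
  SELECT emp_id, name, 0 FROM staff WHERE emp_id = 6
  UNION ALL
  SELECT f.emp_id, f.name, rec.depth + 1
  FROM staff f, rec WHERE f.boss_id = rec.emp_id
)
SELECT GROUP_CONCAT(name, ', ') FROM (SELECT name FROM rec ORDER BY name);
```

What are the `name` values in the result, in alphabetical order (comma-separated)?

Base: emp_id=6 (Omar) at depth 0.
Iteration 1: rows with boss_id in {6} -> Sara (id 7, depth 1), Bob (id 12, depth 1).
Iteration 2: rows with boss_id in {7,12} -> Walt (id 10, depth 2), Zane (id 11, depth 2), Vera (id 14, depth 2).
Iteration 3: no rows with boss_id in {10,11,14}; recursion stops.

Bob, Omar, Sara, Vera, Walt, Zane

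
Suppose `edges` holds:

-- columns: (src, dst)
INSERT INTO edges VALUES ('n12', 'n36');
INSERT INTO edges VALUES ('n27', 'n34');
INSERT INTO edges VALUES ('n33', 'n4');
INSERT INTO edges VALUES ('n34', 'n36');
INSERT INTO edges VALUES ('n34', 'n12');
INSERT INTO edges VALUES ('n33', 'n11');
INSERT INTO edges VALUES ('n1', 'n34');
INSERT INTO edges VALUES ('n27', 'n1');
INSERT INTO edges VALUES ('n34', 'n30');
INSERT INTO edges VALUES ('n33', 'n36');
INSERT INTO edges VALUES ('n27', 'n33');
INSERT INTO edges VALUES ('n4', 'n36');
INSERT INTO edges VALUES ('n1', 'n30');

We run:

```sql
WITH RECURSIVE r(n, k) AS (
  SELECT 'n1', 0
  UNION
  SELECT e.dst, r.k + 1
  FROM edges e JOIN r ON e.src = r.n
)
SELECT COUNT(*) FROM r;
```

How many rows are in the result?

7

Base: (n1, k=0).
Iteration 1: edges from {n1} -> (n30, k=1), (n34, k=1).
Iteration 2: edges from {n30,n34} -> (n12, k=2), (n30, k=2), (n36, k=2).
Iteration 3: edges from {n12,n30,n36} -> (n36, k=3).
Iteration 4: no outgoing edges from {n36}; recursion stops.
Total rows emitted: 7.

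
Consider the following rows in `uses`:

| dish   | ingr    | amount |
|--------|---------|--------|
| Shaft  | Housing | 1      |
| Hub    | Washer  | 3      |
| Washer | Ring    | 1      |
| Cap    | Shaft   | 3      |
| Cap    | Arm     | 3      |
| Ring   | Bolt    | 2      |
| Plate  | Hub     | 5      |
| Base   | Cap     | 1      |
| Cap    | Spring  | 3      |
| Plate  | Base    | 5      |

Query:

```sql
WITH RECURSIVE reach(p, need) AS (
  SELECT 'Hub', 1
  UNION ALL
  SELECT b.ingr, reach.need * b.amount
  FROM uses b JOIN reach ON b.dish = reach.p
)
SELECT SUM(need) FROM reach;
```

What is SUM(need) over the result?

13

Base: (Hub, need=1).
Iteration 1: components of {Hub} -> Washer = 1*3 = 3.
Iteration 2: components of {Washer} -> Ring = 3*1 = 3.
Iteration 3: components of {Ring} -> Bolt = 3*2 = 6.
Iteration 4: no further components; recursion stops.
SUM(need) = 1 + 3 + 3 + 6 = 13.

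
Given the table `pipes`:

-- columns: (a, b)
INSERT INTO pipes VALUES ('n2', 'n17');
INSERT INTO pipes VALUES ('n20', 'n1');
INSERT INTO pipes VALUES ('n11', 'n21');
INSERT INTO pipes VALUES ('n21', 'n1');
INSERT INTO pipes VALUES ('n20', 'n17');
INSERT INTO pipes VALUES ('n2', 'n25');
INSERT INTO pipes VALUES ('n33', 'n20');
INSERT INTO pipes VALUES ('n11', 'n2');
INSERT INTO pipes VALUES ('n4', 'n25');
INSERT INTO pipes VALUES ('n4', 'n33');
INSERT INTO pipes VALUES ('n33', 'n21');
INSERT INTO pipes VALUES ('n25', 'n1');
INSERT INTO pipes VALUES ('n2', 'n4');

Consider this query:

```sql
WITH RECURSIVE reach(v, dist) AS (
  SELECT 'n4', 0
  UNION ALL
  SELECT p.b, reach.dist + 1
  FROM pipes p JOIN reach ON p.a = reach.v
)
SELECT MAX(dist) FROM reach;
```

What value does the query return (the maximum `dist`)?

Base: (n4, dist=0).
Iteration 1: edges from {n4} -> (n25, dist=1), (n33, dist=1).
Iteration 2: edges from {n25,n33} -> (n1, dist=2), (n20, dist=2), (n21, dist=2).
Iteration 3: edges from {n1,n20,n21} -> (n1, dist=3) x2, (n17, dist=3). [UNION ALL keeps all 3 new rows, including repeats]
Iteration 4: no outgoing edges from {n1,n17}; recursion stops.
dist values: 0, 1, 1, 2, 2, 2, 3, 3, 3; the maximum is 3.

3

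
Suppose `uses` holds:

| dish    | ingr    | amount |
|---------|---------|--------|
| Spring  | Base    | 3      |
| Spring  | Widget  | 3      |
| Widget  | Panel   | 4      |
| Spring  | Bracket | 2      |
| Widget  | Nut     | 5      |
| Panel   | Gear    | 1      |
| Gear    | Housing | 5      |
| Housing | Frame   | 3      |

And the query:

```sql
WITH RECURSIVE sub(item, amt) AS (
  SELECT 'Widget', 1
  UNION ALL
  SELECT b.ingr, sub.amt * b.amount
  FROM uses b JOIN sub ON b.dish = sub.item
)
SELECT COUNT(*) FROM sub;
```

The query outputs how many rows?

6

Base: (Widget, amt=1).
Iteration 1: components of {Widget} -> Nut = 1*5 = 5, Panel = 1*4 = 4.
Iteration 2: components of {Nut,Panel} -> Gear = 4*1 = 4.
Iteration 3: components of {Gear} -> Housing = 4*5 = 20.
Iteration 4: components of {Housing} -> Frame = 20*3 = 60.
Iteration 5: no further components; recursion stops.
Total rows emitted: 6.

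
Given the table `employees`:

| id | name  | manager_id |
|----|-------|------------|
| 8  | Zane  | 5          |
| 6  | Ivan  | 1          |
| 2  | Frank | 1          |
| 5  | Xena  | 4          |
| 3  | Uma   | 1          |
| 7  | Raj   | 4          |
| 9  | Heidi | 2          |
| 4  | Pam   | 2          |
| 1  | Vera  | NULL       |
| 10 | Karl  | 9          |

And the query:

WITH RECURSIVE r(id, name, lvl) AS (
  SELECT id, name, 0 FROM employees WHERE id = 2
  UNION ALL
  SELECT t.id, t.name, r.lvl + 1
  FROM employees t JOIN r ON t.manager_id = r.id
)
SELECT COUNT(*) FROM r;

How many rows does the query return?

Base: id=2 (Frank) at lvl 0.
Iteration 1: rows with manager_id in {2} -> Pam (id 4, lvl 1), Heidi (id 9, lvl 1).
Iteration 2: rows with manager_id in {4,9} -> Xena (id 5, lvl 2), Raj (id 7, lvl 2), Karl (id 10, lvl 2).
Iteration 3: rows with manager_id in {5,7,10} -> Zane (id 8, lvl 3).
Iteration 4: no rows with manager_id in {8}; recursion stops.
Total rows emitted: 7.

7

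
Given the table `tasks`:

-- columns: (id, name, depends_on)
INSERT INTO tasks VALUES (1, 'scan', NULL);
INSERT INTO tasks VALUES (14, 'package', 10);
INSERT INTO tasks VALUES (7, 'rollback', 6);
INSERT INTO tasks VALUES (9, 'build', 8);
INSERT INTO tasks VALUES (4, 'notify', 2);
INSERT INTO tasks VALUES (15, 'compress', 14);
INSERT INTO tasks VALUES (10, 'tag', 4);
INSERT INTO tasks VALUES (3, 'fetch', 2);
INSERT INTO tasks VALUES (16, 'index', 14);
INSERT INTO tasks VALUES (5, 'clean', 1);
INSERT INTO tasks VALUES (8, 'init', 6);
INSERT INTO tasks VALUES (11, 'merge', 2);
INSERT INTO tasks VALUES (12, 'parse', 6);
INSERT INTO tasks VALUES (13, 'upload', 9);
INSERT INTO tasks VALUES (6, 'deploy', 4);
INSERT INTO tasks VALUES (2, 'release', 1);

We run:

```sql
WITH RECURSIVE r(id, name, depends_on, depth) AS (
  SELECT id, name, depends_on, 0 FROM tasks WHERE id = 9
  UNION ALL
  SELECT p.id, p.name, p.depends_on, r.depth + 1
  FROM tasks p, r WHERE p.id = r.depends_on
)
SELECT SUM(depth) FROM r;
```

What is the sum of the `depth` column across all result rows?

15

Base: id=9 (build), depends_on=8, depth 0.
Iteration 1: join on id=8 -> init (id 8, depends_on=6, depth 1).
Iteration 2: join on id=6 -> deploy (id 6, depends_on=4, depth 2).
Iteration 3: join on id=4 -> notify (id 4, depends_on=2, depth 3).
Iteration 4: join on id=2 -> release (id 2, depends_on=1, depth 4).
Iteration 5: join on id=1 -> scan (id 1, depends_on=NULL, depth 5).
Iteration 6: depends_on is NULL; no match; recursion stops.
SUM(depth) = 0 + 1 + 2 + 3 + 4 + 5 = 15.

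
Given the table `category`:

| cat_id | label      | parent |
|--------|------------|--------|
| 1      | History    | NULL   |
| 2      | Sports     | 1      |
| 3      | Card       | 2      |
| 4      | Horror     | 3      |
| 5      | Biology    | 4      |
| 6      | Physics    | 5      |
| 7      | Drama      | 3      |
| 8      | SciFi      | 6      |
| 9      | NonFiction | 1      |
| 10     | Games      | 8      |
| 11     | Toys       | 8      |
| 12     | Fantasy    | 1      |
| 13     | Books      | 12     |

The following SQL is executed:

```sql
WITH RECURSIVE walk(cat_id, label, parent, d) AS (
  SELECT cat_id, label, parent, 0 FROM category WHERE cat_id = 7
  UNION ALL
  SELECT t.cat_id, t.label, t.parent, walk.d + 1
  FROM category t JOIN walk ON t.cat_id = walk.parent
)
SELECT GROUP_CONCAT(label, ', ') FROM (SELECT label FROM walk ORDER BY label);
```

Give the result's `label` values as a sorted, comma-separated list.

Card, Drama, History, Sports

Base: cat_id=7 (Drama), parent=3, d 0.
Iteration 1: join on cat_id=3 -> Card (id 3, parent=2, d 1).
Iteration 2: join on cat_id=2 -> Sports (id 2, parent=1, d 2).
Iteration 3: join on cat_id=1 -> History (id 1, parent=NULL, d 3).
Iteration 4: parent is NULL; no match; recursion stops.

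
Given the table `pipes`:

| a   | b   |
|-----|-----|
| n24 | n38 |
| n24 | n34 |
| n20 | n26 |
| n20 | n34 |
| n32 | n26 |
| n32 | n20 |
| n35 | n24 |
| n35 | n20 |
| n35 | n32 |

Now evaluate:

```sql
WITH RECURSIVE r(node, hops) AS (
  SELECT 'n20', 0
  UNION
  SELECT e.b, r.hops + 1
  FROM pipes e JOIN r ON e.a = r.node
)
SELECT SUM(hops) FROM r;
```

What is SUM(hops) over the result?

2

Base: (n20, hops=0).
Iteration 1: edges from {n20} -> (n26, hops=1), (n34, hops=1).
Iteration 2: no outgoing edges from {n26,n34}; recursion stops.
SUM(hops) = 0 + 1 + 1 = 2.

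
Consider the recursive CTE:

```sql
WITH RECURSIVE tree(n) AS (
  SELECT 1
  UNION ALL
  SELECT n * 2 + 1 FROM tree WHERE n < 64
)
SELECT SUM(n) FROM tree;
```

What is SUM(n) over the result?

247

Base: n=1.
Iteration 1: 1 < 64 holds -> n = 1 * 2 + 1 = 3.
Iteration 2: 3 < 64 holds -> n = 3 * 2 + 1 = 7.
Iteration 3: 7 < 64 holds -> n = 7 * 2 + 1 = 15.
Iteration 4: 15 < 64 holds -> n = 15 * 2 + 1 = 31.
Iteration 5: 31 < 64 holds -> n = 31 * 2 + 1 = 63.
Iteration 6: 63 < 64 holds -> n = 63 * 2 + 1 = 127.
Iteration 7: 127 < 64 fails; recursion stops.
SUM(n) = 1 + 3 + 7 + 15 + 31 + 63 + 127 = 247.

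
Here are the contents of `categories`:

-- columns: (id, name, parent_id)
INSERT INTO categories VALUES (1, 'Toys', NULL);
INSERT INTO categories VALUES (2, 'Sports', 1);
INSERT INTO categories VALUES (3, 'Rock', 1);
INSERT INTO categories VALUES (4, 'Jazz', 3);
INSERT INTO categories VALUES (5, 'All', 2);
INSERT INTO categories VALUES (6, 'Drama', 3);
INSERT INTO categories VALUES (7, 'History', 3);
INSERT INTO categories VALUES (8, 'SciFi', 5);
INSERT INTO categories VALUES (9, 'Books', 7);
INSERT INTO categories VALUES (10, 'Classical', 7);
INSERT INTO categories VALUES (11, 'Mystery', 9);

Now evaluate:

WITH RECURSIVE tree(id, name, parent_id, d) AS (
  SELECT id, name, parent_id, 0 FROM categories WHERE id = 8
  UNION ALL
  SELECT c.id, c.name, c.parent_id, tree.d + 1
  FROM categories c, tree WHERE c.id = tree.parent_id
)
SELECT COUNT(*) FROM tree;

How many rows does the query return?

Base: id=8 (SciFi), parent_id=5, d 0.
Iteration 1: join on id=5 -> All (id 5, parent_id=2, d 1).
Iteration 2: join on id=2 -> Sports (id 2, parent_id=1, d 2).
Iteration 3: join on id=1 -> Toys (id 1, parent_id=NULL, d 3).
Iteration 4: parent_id is NULL; no match; recursion stops.
Total rows emitted: 4.

4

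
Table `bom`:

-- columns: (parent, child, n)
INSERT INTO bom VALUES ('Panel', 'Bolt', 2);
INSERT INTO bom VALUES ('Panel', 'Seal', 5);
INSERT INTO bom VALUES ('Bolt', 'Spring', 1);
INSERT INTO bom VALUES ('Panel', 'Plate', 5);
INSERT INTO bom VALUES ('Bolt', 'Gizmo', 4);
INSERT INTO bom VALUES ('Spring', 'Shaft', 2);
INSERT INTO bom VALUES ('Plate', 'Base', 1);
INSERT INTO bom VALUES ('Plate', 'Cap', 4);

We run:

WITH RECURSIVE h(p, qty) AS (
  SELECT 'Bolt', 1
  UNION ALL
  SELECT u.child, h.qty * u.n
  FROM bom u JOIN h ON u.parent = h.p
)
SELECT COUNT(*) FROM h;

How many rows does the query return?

Base: (Bolt, qty=1).
Iteration 1: components of {Bolt} -> Gizmo = 1*4 = 4, Spring = 1*1 = 1.
Iteration 2: components of {Gizmo,Spring} -> Shaft = 1*2 = 2.
Iteration 3: no further components; recursion stops.
Total rows emitted: 4.

4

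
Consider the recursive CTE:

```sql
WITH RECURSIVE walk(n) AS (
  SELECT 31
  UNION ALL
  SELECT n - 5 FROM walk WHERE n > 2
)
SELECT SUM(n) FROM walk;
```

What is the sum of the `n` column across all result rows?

Base: n=31.
Iteration 1: 31 > 2 holds -> n = 31 - 5 = 26.
Iteration 2: 26 > 2 holds -> n = 26 - 5 = 21.
Iteration 3: 21 > 2 holds -> n = 21 - 5 = 16.
Iteration 4: 16 > 2 holds -> n = 16 - 5 = 11.
Iteration 5: 11 > 2 holds -> n = 11 - 5 = 6.
Iteration 6: 6 > 2 holds -> n = 6 - 5 = 1.
Iteration 7: 1 > 2 fails; recursion stops.
SUM(n) = 31 + 26 + 21 + 16 + 11 + 6 + 1 = 112.

112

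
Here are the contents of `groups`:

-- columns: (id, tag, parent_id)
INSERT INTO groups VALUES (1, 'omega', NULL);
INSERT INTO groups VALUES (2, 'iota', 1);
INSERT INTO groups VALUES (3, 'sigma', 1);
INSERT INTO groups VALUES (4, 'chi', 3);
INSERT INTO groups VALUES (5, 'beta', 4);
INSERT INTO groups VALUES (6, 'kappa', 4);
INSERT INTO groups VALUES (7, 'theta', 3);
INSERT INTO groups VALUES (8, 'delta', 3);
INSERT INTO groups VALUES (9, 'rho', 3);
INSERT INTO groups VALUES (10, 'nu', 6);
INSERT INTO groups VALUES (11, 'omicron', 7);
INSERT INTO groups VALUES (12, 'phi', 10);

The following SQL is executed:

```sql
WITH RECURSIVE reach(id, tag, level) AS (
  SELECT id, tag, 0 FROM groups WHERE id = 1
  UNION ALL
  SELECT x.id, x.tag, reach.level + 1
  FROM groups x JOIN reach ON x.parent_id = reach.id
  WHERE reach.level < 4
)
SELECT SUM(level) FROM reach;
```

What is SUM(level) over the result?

23

Base: id=1 (omega) at level 0.
Iteration 1: rows with parent_id in {1} -> iota (id 2, level 1), sigma (id 3, level 1).
Iteration 2: rows with parent_id in {2,3} -> chi (id 4, level 2), theta (id 7, level 2), delta (id 8, level 2), rho (id 9, level 2).
Iteration 3: rows with parent_id in {4,7,8,9} -> beta (id 5, level 3), kappa (id 6, level 3), omicron (id 11, level 3).
Iteration 4: rows with parent_id in {5,6,11} -> nu (id 10, level 4).
Iteration 5: level < 4 fails for all current rows; recursion stops.
SUM(level) = 0 + 1 + 1 + 2 + 2 + 2 + 2 + 3 + 3 + 3 + 4 = 23.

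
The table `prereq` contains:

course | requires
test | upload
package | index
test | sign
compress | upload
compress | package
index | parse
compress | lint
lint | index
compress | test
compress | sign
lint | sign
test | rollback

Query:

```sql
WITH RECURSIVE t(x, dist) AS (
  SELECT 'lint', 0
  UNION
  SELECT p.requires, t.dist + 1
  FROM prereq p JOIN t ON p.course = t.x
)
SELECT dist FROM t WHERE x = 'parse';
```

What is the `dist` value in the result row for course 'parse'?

Base: (lint, dist=0).
Iteration 1: edges from {lint} -> (index, dist=1), (sign, dist=1).
Iteration 2: edges from {index,sign} -> (parse, dist=2).
Iteration 3: no outgoing edges from {parse}; recursion stops.

2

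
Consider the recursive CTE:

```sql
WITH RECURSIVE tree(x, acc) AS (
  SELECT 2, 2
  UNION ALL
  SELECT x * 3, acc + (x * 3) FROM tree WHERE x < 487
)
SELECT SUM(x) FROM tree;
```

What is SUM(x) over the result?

2186

Base: x=2, acc=2.
Iteration 1: 2 < 487 holds -> x = 2 * 3 = 6, acc = 2 + 6 = 8.
Iteration 2: 6 < 487 holds -> x = 6 * 3 = 18, acc = 8 + 18 = 26.
Iteration 3: 18 < 487 holds -> x = 18 * 3 = 54, acc = 26 + 54 = 80.
Iteration 4: 54 < 487 holds -> x = 54 * 3 = 162, acc = 80 + 162 = 242.
Iteration 5: 162 < 487 holds -> x = 162 * 3 = 486, acc = 242 + 486 = 728.
Iteration 6: 486 < 487 holds -> x = 486 * 3 = 1458, acc = 728 + 1458 = 2186.
Iteration 7: 1458 < 487 fails; recursion stops.
SUM(x) = 2 + 6 + 18 + 54 + 162 + 486 + 1458 = 2186.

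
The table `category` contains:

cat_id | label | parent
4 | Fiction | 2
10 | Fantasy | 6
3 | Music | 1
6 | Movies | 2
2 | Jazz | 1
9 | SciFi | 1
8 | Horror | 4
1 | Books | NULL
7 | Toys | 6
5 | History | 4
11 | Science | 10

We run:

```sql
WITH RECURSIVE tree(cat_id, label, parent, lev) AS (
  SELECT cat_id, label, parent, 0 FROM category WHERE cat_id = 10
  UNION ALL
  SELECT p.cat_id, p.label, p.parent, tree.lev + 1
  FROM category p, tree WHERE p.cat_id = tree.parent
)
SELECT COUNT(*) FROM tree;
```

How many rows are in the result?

Base: cat_id=10 (Fantasy), parent=6, lev 0.
Iteration 1: join on cat_id=6 -> Movies (id 6, parent=2, lev 1).
Iteration 2: join on cat_id=2 -> Jazz (id 2, parent=1, lev 2).
Iteration 3: join on cat_id=1 -> Books (id 1, parent=NULL, lev 3).
Iteration 4: parent is NULL; no match; recursion stops.
Total rows emitted: 4.

4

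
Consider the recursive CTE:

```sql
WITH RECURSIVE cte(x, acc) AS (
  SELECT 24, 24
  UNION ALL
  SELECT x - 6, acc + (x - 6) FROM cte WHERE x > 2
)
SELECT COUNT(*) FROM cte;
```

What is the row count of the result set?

Base: x=24, acc=24.
Iteration 1: 24 > 2 holds -> x = 24 - 6 = 18, acc = 24 + 18 = 42.
Iteration 2: 18 > 2 holds -> x = 18 - 6 = 12, acc = 42 + 12 = 54.
Iteration 3: 12 > 2 holds -> x = 12 - 6 = 6, acc = 54 + 6 = 60.
Iteration 4: 6 > 2 holds -> x = 6 - 6 = 0, acc = 60 + 0 = 60.
Iteration 5: 0 > 2 fails; recursion stops.
Total rows emitted: 5.

5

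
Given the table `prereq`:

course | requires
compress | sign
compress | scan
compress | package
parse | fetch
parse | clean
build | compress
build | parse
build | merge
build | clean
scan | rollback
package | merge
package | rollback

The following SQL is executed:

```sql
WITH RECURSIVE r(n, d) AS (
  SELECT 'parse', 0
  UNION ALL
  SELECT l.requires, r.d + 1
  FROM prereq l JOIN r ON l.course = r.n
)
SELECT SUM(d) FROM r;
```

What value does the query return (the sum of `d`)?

Base: (parse, d=0).
Iteration 1: edges from {parse} -> (clean, d=1), (fetch, d=1).
Iteration 2: no outgoing edges from {clean,fetch}; recursion stops.
SUM(d) = 0 + 1 + 1 = 2.

2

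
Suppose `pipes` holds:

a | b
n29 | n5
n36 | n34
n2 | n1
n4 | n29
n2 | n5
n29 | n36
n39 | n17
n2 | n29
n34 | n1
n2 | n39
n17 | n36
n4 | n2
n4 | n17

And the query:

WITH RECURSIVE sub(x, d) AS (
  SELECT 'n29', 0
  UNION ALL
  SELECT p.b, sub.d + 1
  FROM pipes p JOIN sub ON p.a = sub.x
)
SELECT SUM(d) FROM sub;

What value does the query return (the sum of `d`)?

7

Base: (n29, d=0).
Iteration 1: edges from {n29} -> (n36, d=1), (n5, d=1).
Iteration 2: edges from {n36,n5} -> (n34, d=2).
Iteration 3: edges from {n34} -> (n1, d=3).
Iteration 4: no outgoing edges from {n1}; recursion stops.
SUM(d) = 0 + 1 + 1 + 2 + 3 = 7.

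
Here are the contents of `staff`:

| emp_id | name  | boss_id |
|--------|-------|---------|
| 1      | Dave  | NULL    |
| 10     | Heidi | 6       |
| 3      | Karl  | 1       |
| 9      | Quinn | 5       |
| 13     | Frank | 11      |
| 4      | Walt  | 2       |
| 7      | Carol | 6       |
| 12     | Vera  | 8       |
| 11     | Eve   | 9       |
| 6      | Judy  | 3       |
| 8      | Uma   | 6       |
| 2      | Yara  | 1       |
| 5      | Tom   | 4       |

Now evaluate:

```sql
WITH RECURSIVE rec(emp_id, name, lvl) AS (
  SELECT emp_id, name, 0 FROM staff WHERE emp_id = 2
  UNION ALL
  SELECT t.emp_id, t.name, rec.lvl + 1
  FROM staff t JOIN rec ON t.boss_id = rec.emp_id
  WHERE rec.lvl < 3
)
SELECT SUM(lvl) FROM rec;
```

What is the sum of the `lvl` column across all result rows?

6

Base: emp_id=2 (Yara) at lvl 0.
Iteration 1: rows with boss_id in {2} -> Walt (id 4, lvl 1).
Iteration 2: rows with boss_id in {4} -> Tom (id 5, lvl 2).
Iteration 3: rows with boss_id in {5} -> Quinn (id 9, lvl 3).
Iteration 4: lvl < 3 fails for all current rows; recursion stops.
SUM(lvl) = 0 + 1 + 2 + 3 = 6.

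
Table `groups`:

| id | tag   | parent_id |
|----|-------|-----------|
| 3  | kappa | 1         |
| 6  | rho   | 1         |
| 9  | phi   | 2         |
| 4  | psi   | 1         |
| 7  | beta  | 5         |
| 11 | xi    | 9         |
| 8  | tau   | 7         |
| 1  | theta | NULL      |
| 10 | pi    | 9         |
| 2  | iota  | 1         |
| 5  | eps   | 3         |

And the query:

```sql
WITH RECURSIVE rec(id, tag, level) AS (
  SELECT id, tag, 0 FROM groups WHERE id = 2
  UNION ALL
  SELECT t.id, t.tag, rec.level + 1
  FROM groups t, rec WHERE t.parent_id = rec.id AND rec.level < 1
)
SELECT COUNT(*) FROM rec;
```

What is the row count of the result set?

2

Base: id=2 (iota) at level 0.
Iteration 1: rows with parent_id in {2} -> phi (id 9, level 1).
Iteration 2: level < 1 fails for all current rows; recursion stops.
Total rows emitted: 2.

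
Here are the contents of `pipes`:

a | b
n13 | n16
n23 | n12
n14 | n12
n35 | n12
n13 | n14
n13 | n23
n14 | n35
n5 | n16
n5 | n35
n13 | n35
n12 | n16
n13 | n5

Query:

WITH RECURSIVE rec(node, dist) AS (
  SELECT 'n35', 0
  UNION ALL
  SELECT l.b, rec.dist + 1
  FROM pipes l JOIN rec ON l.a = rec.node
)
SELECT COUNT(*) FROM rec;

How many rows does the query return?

3

Base: (n35, dist=0).
Iteration 1: edges from {n35} -> (n12, dist=1).
Iteration 2: edges from {n12} -> (n16, dist=2).
Iteration 3: no outgoing edges from {n16}; recursion stops.
Total rows emitted: 3.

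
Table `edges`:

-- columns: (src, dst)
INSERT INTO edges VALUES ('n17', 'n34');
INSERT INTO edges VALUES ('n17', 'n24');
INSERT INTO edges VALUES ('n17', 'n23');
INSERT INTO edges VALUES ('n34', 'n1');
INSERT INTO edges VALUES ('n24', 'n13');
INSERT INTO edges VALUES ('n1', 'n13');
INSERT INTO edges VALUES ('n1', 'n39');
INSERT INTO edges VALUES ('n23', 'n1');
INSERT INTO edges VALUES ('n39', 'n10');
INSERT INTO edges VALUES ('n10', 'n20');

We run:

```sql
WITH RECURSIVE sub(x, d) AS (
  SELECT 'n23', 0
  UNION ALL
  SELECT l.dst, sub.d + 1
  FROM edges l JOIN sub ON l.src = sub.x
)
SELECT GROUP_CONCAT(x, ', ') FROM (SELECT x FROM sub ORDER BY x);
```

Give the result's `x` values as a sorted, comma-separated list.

Base: (n23, d=0).
Iteration 1: edges from {n23} -> (n1, d=1).
Iteration 2: edges from {n1} -> (n13, d=2), (n39, d=2).
Iteration 3: edges from {n13,n39} -> (n10, d=3).
Iteration 4: edges from {n10} -> (n20, d=4).
Iteration 5: no outgoing edges from {n20}; recursion stops.

n1, n10, n13, n20, n23, n39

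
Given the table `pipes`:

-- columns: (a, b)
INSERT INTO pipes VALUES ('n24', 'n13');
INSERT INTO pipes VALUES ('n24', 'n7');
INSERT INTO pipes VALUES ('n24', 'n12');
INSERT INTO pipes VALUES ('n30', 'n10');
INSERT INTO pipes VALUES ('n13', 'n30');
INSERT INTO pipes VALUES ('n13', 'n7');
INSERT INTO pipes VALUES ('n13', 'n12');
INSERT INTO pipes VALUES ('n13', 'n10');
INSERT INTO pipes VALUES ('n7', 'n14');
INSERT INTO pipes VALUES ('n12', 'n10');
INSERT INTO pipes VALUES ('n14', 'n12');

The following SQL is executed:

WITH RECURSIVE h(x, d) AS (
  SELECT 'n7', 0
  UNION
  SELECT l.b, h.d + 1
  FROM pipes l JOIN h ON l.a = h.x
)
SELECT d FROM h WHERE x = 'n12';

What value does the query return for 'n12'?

2

Base: (n7, d=0).
Iteration 1: edges from {n7} -> (n14, d=1).
Iteration 2: edges from {n14} -> (n12, d=2).
Iteration 3: edges from {n12} -> (n10, d=3).
Iteration 4: no outgoing edges from {n10}; recursion stops.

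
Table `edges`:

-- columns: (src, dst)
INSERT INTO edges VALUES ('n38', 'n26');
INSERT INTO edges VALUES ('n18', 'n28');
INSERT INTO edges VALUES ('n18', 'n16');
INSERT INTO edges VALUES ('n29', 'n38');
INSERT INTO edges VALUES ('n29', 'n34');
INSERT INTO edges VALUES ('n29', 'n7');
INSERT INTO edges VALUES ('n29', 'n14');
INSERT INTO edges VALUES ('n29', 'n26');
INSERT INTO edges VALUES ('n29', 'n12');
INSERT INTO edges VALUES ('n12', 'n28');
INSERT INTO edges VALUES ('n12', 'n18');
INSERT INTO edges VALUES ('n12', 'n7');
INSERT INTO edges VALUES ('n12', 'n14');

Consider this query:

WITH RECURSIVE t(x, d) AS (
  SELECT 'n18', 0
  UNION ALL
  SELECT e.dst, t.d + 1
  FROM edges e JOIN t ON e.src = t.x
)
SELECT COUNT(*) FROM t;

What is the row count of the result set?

3

Base: (n18, d=0).
Iteration 1: edges from {n18} -> (n16, d=1), (n28, d=1).
Iteration 2: no outgoing edges from {n16,n28}; recursion stops.
Total rows emitted: 3.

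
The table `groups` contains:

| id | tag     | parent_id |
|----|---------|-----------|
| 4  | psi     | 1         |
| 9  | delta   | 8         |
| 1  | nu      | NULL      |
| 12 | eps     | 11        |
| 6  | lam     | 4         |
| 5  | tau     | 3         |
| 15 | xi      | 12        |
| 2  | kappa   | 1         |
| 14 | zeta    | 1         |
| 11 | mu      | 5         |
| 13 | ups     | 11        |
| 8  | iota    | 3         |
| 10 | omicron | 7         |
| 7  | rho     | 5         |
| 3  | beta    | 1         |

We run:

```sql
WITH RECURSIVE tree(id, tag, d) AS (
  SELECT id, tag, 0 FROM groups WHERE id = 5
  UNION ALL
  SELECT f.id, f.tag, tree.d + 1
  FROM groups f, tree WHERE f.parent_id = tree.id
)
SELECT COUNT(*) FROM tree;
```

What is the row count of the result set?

Base: id=5 (tau) at d 0.
Iteration 1: rows with parent_id in {5} -> rho (id 7, d 1), mu (id 11, d 1).
Iteration 2: rows with parent_id in {7,11} -> omicron (id 10, d 2), eps (id 12, d 2), ups (id 13, d 2).
Iteration 3: rows with parent_id in {10,12,13} -> xi (id 15, d 3).
Iteration 4: no rows with parent_id in {15}; recursion stops.
Total rows emitted: 7.

7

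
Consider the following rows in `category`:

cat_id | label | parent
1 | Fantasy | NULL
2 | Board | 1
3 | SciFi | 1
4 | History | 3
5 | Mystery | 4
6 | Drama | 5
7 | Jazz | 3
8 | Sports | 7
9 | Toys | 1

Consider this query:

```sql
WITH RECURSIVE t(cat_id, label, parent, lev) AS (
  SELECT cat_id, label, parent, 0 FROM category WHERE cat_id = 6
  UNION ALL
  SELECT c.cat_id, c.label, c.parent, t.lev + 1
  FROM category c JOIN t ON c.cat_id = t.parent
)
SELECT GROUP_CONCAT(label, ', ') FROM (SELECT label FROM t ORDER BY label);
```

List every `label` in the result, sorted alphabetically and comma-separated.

Base: cat_id=6 (Drama), parent=5, lev 0.
Iteration 1: join on cat_id=5 -> Mystery (id 5, parent=4, lev 1).
Iteration 2: join on cat_id=4 -> History (id 4, parent=3, lev 2).
Iteration 3: join on cat_id=3 -> SciFi (id 3, parent=1, lev 3).
Iteration 4: join on cat_id=1 -> Fantasy (id 1, parent=NULL, lev 4).
Iteration 5: parent is NULL; no match; recursion stops.

Drama, Fantasy, History, Mystery, SciFi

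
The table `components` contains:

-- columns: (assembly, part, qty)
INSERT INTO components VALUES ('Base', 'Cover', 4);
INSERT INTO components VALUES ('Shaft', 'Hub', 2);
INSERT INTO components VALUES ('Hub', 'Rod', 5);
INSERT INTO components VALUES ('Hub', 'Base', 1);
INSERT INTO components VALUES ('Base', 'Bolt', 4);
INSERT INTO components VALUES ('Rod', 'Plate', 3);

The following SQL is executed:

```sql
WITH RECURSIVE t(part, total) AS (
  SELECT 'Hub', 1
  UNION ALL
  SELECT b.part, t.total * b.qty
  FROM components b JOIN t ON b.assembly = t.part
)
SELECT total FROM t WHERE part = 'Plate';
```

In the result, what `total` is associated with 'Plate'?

15

Base: (Hub, total=1).
Iteration 1: components of {Hub} -> Base = 1*1 = 1, Rod = 1*5 = 5.
Iteration 2: components of {Base,Rod} -> Bolt = 1*4 = 4, Cover = 1*4 = 4, Plate = 5*3 = 15.
Iteration 3: no further components; recursion stops.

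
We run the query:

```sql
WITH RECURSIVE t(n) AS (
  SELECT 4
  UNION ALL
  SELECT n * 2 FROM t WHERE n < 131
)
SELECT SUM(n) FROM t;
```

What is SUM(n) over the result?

Base: n=4.
Iteration 1: 4 < 131 holds -> n = 4 * 2 = 8.
Iteration 2: 8 < 131 holds -> n = 8 * 2 = 16.
Iteration 3: 16 < 131 holds -> n = 16 * 2 = 32.
Iteration 4: 32 < 131 holds -> n = 32 * 2 = 64.
Iteration 5: 64 < 131 holds -> n = 64 * 2 = 128.
Iteration 6: 128 < 131 holds -> n = 128 * 2 = 256.
Iteration 7: 256 < 131 fails; recursion stops.
SUM(n) = 4 + 8 + 16 + 32 + 64 + 128 + 256 = 508.

508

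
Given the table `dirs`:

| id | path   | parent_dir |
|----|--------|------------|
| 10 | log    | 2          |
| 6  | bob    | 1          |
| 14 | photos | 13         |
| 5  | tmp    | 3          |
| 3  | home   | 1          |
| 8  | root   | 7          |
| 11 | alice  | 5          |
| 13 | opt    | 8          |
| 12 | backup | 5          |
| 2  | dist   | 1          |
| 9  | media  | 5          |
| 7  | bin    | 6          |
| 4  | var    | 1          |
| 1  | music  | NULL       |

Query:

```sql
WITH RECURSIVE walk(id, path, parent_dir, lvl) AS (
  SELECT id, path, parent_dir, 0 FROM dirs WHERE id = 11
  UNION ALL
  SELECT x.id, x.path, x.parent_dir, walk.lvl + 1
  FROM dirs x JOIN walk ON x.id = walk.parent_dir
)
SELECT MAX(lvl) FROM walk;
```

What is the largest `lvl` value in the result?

3

Base: id=11 (alice), parent_dir=5, lvl 0.
Iteration 1: join on id=5 -> tmp (id 5, parent_dir=3, lvl 1).
Iteration 2: join on id=3 -> home (id 3, parent_dir=1, lvl 2).
Iteration 3: join on id=1 -> music (id 1, parent_dir=NULL, lvl 3).
Iteration 4: parent_dir is NULL; no match; recursion stops.
lvl values: 0, 1, 2, 3; the maximum is 3.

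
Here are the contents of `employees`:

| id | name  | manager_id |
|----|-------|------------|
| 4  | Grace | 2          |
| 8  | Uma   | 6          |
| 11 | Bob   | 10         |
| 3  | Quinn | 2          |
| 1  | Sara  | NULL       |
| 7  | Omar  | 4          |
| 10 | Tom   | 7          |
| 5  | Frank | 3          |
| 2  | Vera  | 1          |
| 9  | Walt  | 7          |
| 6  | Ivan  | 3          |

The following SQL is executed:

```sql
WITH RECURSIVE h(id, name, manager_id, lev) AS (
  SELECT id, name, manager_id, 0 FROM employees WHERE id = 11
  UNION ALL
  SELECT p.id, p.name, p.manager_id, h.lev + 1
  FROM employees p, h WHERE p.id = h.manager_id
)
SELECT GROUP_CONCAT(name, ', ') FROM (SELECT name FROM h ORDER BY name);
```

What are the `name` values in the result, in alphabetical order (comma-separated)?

Base: id=11 (Bob), manager_id=10, lev 0.
Iteration 1: join on id=10 -> Tom (id 10, manager_id=7, lev 1).
Iteration 2: join on id=7 -> Omar (id 7, manager_id=4, lev 2).
Iteration 3: join on id=4 -> Grace (id 4, manager_id=2, lev 3).
Iteration 4: join on id=2 -> Vera (id 2, manager_id=1, lev 4).
Iteration 5: join on id=1 -> Sara (id 1, manager_id=NULL, lev 5).
Iteration 6: manager_id is NULL; no match; recursion stops.

Bob, Grace, Omar, Sara, Tom, Vera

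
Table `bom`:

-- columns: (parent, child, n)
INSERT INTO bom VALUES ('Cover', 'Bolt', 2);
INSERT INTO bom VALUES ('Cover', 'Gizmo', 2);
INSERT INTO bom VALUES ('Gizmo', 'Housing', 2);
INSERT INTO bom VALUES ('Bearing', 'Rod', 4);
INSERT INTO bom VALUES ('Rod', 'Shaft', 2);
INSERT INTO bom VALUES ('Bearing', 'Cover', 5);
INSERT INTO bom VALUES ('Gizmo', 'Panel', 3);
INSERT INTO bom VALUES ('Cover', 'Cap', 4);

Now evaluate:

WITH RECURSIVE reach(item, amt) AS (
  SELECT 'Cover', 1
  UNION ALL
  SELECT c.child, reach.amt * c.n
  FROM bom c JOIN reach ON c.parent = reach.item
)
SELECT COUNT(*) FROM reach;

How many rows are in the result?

6

Base: (Cover, amt=1).
Iteration 1: components of {Cover} -> Bolt = 1*2 = 2, Cap = 1*4 = 4, Gizmo = 1*2 = 2.
Iteration 2: components of {Bolt,Cap,Gizmo} -> Housing = 2*2 = 4, Panel = 2*3 = 6.
Iteration 3: no further components; recursion stops.
Total rows emitted: 6.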